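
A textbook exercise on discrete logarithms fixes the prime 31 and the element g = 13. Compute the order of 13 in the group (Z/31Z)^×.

30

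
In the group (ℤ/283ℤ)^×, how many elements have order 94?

φ(283) = 283 − 1 = 282 = 2 · 3 · 47.
(Z/283Z)^× is cyclic (|G| = 282); a cyclic group of order m has exactly φ(d) elements of each order d | m, and none otherwise.
94 = 2 · 47 divides 282, and φ(94) = 46.

46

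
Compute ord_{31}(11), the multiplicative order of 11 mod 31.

30

By Lagrange's theorem, ord_31(11) divides φ(31) = 31 − 1 = 30 = 2 · 3 · 5.
Divisors of 30: 1, 2, 3, 5, 6, 10, 15, 30.
Check 11^d mod 31 for each divisor in increasing order:
11^1 ≡ 11
11^2 ≡ 28
11^3 ≡ 29
11^5 ≡ 6
11^6 ≡ 4
11^10 ≡ 5
11^15 ≡ 30
11^30 ≡ 1
Hence ord(11) = 30.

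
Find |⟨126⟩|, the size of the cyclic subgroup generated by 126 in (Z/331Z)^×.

Since 126 ∈ (Z/331Z)^×, its order divides φ(331) = 331 − 1 = 330 = 2 · 3 · 5 · 11.
Divisors of 330: 1, 2, 3, 5, 6, 10, 11, 15, 22, 30, 33, 55, 66, 110, 165, 330.
Evaluate successive powers at the divisors of 330:
126^1 ≡ 126
126^2 ≡ 319
126^3 ≡ 143
126^5 ≡ 270
126^6 ≡ 258
126^10 ≡ 80
126^11 ≡ 150
126^15 ≡ 85
126^22 ≡ 323
126^30 ≡ 274
126^33 ≡ 124
126^55 ≡ 1
Therefore the multiplicative order of 126 modulo 331 is 55.

55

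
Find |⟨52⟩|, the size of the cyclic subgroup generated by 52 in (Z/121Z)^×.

ord(52) | φ(121) = φ(11^2) = 11·(11−1) = 110 = 2 · 5 · 11.
Divisors of 110: 1, 2, 5, 10, 11, 22, 55, 110.
Compute 52^d (mod 121) for the divisors d until we hit 1:
52^1 ≡ 52
52^2 ≡ 42
52^5 ≡ 10
52^10 ≡ 100
52^11 ≡ 118
52^22 ≡ 9
52^55 ≡ 120
52^110 ≡ 1
Therefore the multiplicative order of 52 modulo 121 is 110.

110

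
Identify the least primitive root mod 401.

φ(401) = 401 − 1 = 400 = 2^4 · 5^2.
Test candidates g = 2, 3, … against the prime factors q ∈ {2, 5} of φ(401): g is a generator iff g^(400/q) ≢ 1 for every such q.
g = 2: 2^200 ≡ 1 — hits 1, so not a primitive root.
g = 3: 3^200 ≡ 400; 3^80 ≡ 72 — none is 1, so 3 is a primitive root.
Hence the least primitive root of 401 is 3.

3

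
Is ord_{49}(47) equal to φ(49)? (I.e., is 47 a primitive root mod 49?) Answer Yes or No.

Yes

φ(49) = φ(7^2) = 7·(7−1) = 42 = 2 · 3 · 7.
An element g generates (Z/49Z)^× iff g^(42/q) ≢ 1 (mod 49) for each prime q ∈ {2, 3, 7}.
47^21 ≡ 48 (mod 49)  [q = 2: ≢ 1 ✓]
47^14 ≡ 18 (mod 49)  [q = 3: ≢ 1 ✓]
47^6 ≡ 15 (mod 49)  [q = 7: ≢ 1 ✓]
Every test exponent gives a nontrivial residue, hence 47 generates the full group.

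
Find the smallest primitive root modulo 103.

5

φ(103) = 103 − 1 = 102 = 2 · 3 · 17.
g is a primitive root iff g^(102/q) ≢ 1 (mod 103) for each prime q ∈ {2, 3, 17}.
g = 2: 2^51 ≡ 1 — hits 1, so not a primitive root.
g = 3: 3^51 ≡ 102; 3^34 ≡ 1 — hits 1, so not a primitive root.
g = 4: 4^51 ≡ 1 — hits 1, so not a primitive root.
g = 5: 5^51 ≡ 102; 5^34 ≡ 56; 5^6 ≡ 72 — none is 1, so 5 is a primitive root.
The smallest primitive root modulo 103 is 5.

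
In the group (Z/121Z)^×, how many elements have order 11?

φ(121) = φ(11^2) = 11·(11−1) = 110 = 2 · 5 · 11.
Since (Z/121Z)^× is cyclic of order 110, the number of elements of order d is φ(d) when d | 110 and 0 otherwise.
11 | 110, and φ(11) = 11 − 1 = 10.

10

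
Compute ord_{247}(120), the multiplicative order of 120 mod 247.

Since 120 ∈ (Z/247Z)^×, its order divides φ(247) = φ(13·19) = (13−1)·(19−1) = 12·18 = 216 = 2^3 · 3^3.
Divisors of 216: 1, 2, 3, 4, 6, 8, 9, 12, 18, 24, 27, 36, 54, 72, 108, 216.
Check 120^d mod 247 for each divisor in increasing order:
120^1 ≡ 120 (mod 247)
120^2 ≡ 74 (mod 247)
120^3 ≡ 235 (mod 247)
120^4 ≡ 42 (mod 247)
120^6 ≡ 144 (mod 247)
120^8 ≡ 35 (mod 247)
120^9 ≡ 1 (mod 247) ✓
The smallest such exponent is 9, so the order of 120 is 9.

9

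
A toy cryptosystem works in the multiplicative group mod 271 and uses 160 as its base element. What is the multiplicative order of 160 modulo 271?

The order of 160 must divide φ(271) = 271 − 1 = 270 = 2 · 3^3 · 5.
Divisors of 270: 1, 2, 3, 5, 6, 9, 10, 15, 18, 27, 30, 45, 54, 90, 135, 270.
Check 160^d mod 271 for each divisor in increasing order:
160^1 ≡ 160 (mod 271)
160^2 ≡ 126 (mod 271)
160^3 ≡ 106 (mod 271)
160^5 ≡ 77 (mod 271)
160^6 ≡ 125 (mod 271)
160^9 ≡ 242 (mod 271)
160^10 ≡ 238 (mod 271)
160^15 ≡ 169 (mod 271)
160^18 ≡ 28 (mod 271)
160^27 ≡ 1 (mod 271) ✓
Hence ord(160) = 27.

27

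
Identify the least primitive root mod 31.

3

φ(31) = 31 − 1 = 30 = 2 · 3 · 5.
g is a primitive root iff g^(30/q) ≢ 1 (mod 31) for each prime q ∈ {2, 3, 5}.
g = 2: 2^15 ≡ 1 — hits 1, so not a primitive root.
g = 3: 3^15 ≡ 30; 3^10 ≡ 25; 3^6 ≡ 16 — none is 1, so 3 is a primitive root.
The smallest primitive root modulo 31 is 3.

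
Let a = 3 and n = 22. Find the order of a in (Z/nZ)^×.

5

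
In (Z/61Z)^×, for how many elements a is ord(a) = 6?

2

φ(61) = 61 − 1 = 60 = 2^2 · 3 · 5.
(Z/61Z)^× is cyclic (|G| = 60); a cyclic group of order m has exactly φ(d) elements of each order d | m, and none otherwise.
6 = 2 · 3 divides 60, and φ(6) = 2.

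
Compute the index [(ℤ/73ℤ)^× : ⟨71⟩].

4

By Lagrange's theorem, ord_73(71) divides φ(73) = 73 − 1 = 72 = 2^3 · 3^2.
Divisors of 72: 1, 2, 3, 4, 6, 8, 9, 12, 18, 24, 36, 72.
Compute 71^d (mod 73) for the divisors d until we hit 1:
71^1 ≡ 71
71^2 ≡ 4
71^3 ≡ 65
71^4 ≡ 16
71^6 ≡ 64
71^8 ≡ 37
71^9 ≡ 72
71^12 ≡ 8
71^18 ≡ 1
Thus |⟨71⟩| = ord(71) = 18.
The index is φ(73) / ord(71) = 72 / 18 = 4.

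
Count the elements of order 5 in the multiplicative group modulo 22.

4

φ(22) = φ(2)·φ(11) = 1·10 = 10 = 2 · 5.
(Z/22Z)^× is cyclic (|G| = 10); a cyclic group of order m has exactly φ(d) elements of each order d | m, and none otherwise.
5 | 10, and φ(5) = 5 − 1 = 4.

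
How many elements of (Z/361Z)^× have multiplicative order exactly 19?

18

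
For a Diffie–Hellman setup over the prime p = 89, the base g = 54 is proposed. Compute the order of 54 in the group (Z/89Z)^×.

88

By Lagrange's theorem, ord_89(54) divides φ(89) = 89 − 1 = 88 = 2^3 · 11.
Divisors of 88: 1, 2, 4, 8, 11, 22, 44, 88.
Check 54^d mod 89 for each divisor in increasing order:
54^1 ≡ 54
54^2 ≡ 68
54^4 ≡ 85
54^8 ≡ 16
54^11 ≡ 12
54^22 ≡ 55
54^44 ≡ 88
54^88 ≡ 1
The smallest such exponent is 88, so the order of 54 is 88.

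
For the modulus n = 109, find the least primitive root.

6

φ(109) = 109 − 1 = 108 = 2^2 · 3^3.
g is a primitive root iff g^(108/q) ≢ 1 (mod 109) for each prime q ∈ {2, 3}.
g = 2: 2^54 ≡ 108; 2^36 ≡ 1 — hits 1, so not a primitive root.
g = 3: 3^54 ≡ 1 — hits 1, so not a primitive root.
g = 4: 4^54 ≡ 1 — hits 1, so not a primitive root.
g = 5: 5^54 ≡ 1 — hits 1, so not a primitive root.
g = 6: 6^54 ≡ 108; 6^36 ≡ 63 — none is 1, so 6 is a primitive root.
So 6 is the smallest generator of (Z/109Z)^×.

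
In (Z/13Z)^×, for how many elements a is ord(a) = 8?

0

φ(13) = 13 − 1 = 12 = 2^2 · 3.
In a cyclic group of order 12, there are φ(d) elements of order d for each divisor d of 12, and zero for non-divisors.
Here 12 is not a multiple of 8, so there are no elements of order 8.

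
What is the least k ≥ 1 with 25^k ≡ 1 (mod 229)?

57

The order of 25 must divide φ(229) = 229 − 1 = 228 = 2^2 · 3 · 19.
Divisors of 228: 1, 2, 3, 4, 6, 12, 19, 38, 57, 76, 114, 228.
Test each divisor d:
25^1 ≡ 25 (mod 229)
25^2 ≡ 167 (mod 229)
25^3 ≡ 53 (mod 229)
25^4 ≡ 180 (mod 229)
25^6 ≡ 61 (mod 229)
25^12 ≡ 57 (mod 229)
25^19 ≡ 134 (mod 229)
25^38 ≡ 94 (mod 229)
25^57 ≡ 1 (mod 229) ✓
Therefore the multiplicative order of 25 modulo 229 is 57.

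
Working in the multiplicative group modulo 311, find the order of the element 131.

310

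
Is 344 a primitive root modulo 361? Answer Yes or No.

Yes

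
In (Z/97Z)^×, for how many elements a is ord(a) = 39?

φ(97) = 97 − 1 = 96 = 2^5 · 3.
In a cyclic group of order 96, there are φ(d) elements of order d for each divisor d of 96, and zero for non-divisors.
Since 39 ∤ 96, the count is 0.

0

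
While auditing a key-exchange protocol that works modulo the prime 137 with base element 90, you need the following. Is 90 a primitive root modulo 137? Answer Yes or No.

φ(137) = 137 − 1 = 136 = 2^3 · 17.
90 is a primitive root mod 137 iff 90^(φ(137)/q) ≢ 1 for every prime q | φ(137), i.e. q ∈ {2, 17}.
90^68 ≡ 136 (mod 137)  [q = 2: ≢ 1 ✓]
90^8 ≡ 88 (mod 137)  [q = 17: ≢ 1 ✓]
Every test exponent gives a nontrivial residue, hence 90 generates the full group.

Yes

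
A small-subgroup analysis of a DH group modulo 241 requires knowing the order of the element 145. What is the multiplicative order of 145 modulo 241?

60

Since 145 ∈ (Z/241Z)^×, its order divides φ(241) = 241 − 1 = 240 = 2^4 · 3 · 5.
Divisors of 240: 1, 2, 3, 4, 5, 6, 8, 10, 12, 15, 16, 20, 24, 30, 40, 48, 60, 80, 120, 240.
Check 145^d mod 241 for each divisor in increasing order:
145^1 ≡ 145
145^2 ≡ 58
145^3 ≡ 216
145^4 ≡ 231
145^5 ≡ 237
145^6 ≡ 143
145^8 ≡ 100
145^10 ≡ 16
145^12 ≡ 205
145^15 ≡ 177
145^16 ≡ 119
145^20 ≡ 15
145^24 ≡ 91
145^30 ≡ 240
145^40 ≡ 225
145^48 ≡ 87
145^60 ≡ 1
Hence ord(145) = 60.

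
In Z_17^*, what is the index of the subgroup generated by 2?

Since 2 ∈ (Z/17Z)^×, its order divides φ(17) = 17 − 1 = 16 = 2^4.
Divisors of 16: 1, 2, 4, 8, 16.
Evaluate successive powers at the divisors of 16:
2^1 ≡ 2
2^2 ≡ 4
2^4 ≡ 16
2^8 ≡ 1
Thus |⟨2⟩| = ord(2) = 8.
Index = |(Z/17Z)^×| / |⟨2⟩| = 16 / 8 = 2.

2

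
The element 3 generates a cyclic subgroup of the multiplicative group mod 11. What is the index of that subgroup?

2

ord(3) | φ(11) = 11 − 1 = 10 = 2 · 5.
Divisors of 10: 1, 2, 5, 10.
Test each divisor d:
3^1 ≡ 3 (mod 11)
3^2 ≡ 9 (mod 11)
3^5 ≡ 1 (mod 11) ✓
Thus |⟨3⟩| = ord(3) = 5.
The index is φ(11) / ord(3) = 10 / 5 = 2.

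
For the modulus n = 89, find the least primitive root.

φ(89) = 89 − 1 = 88 = 2^3 · 11.
g is a primitive root iff g^(88/q) ≢ 1 (mod 89) for each prime q ∈ {2, 11}.
g = 2: 2^44 ≡ 1 — hits 1, so not a primitive root.
g = 3: 3^44 ≡ 88; 3^8 ≡ 64 — none is 1, so 3 is a primitive root.
So 3 is the smallest generator of (Z/89Z)^×.

3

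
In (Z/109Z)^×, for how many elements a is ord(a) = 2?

φ(109) = 109 − 1 = 108 = 2^2 · 3^3.
Since (Z/109Z)^× is cyclic of order 108, the number of elements of order d is φ(d) when d | 108 and 0 otherwise.
2 | 108, and φ(2) = 2 − 1 = 1.

1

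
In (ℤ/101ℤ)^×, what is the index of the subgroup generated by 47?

2

ord(47) | φ(101) = 101 − 1 = 100 = 2^2 · 5^2.
Divisors of 100: 1, 2, 4, 5, 10, 20, 25, 50, 100.
Evaluate successive powers at the divisors of 100:
47^1 ≡ 47 (mod 101)
47^2 ≡ 88 (mod 101)
47^4 ≡ 68 (mod 101)
47^5 ≡ 65 (mod 101)
47^10 ≡ 84 (mod 101)
47^20 ≡ 87 (mod 101)
47^25 ≡ 100 (mod 101)
47^50 ≡ 1 (mod 101) ✓
The order of 47 is 50, so the subgroup it generates has 50 elements.
Index = |(Z/101Z)^×| / |⟨47⟩| = 100 / 50 = 2.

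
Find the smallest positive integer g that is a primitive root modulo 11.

φ(11) = 11 − 1 = 10 = 2 · 5.
Test candidates g = 2, 3, … against the prime factors q ∈ {2, 5} of φ(11): g is a generator iff g^(10/q) ≢ 1 for every such q.
g = 2: 2^5 ≡ 10; 2^2 ≡ 4 — none is 1, so 2 is a primitive root.
Hence the least primitive root of 11 is 2.

2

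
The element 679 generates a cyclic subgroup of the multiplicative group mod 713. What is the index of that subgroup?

4

By Lagrange's theorem, ord_713(679) divides φ(713) = φ(23·31) = (23−1)·(31−1) = 22·30 = 660 = 2^2 · 3 · 5 · 11.
Divisors of 660: 1, 2, 3, 4, 5, 6, 10, 11, 12, 15, 20, 22, 30, 33, 44, 55, 60, 66, 110, 132, 165, 220, 330, 660.
Check 679^d mod 713 for each divisor in increasing order:
679^1 ≡ 679
679^2 ≡ 443
679^3 ≡ 624
679^4 ≡ 174
679^5 ≡ 501
679^6 ≡ 78
679^10 ≡ 25
679^11 ≡ 576
679^12 ≡ 380
679^15 ≡ 404
679^20 ≡ 625
679^22 ≡ 231
679^30 ≡ 652
679^33 ≡ 438
679^44 ≡ 599
679^55 ≡ 645
679^60 ≡ 156
679^66 ≡ 47
679^110 ≡ 346
679^132 ≡ 70
679^165 ≡ 1
So ord_713(679) = 165, hence |⟨679⟩| = 165.
Index = |(Z/713Z)^×| / |⟨679⟩| = 660 / 165 = 4.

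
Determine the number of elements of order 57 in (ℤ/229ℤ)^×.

φ(229) = 229 − 1 = 228 = 2^2 · 3 · 19.
Since (Z/229Z)^× is cyclic of order 228, the number of elements of order d is φ(d) when d | 228 and 0 otherwise.
57 = 3 · 19 divides 228, and φ(57) = 36.

36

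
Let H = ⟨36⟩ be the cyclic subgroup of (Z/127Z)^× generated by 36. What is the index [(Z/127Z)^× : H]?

2

ord(36) | φ(127) = 127 − 1 = 126 = 2 · 3^2 · 7.
Divisors of 126: 1, 2, 3, 6, 7, 9, 14, 18, 21, 42, 63, 126.
Test each divisor d:
36^1 ≡ 36 (mod 127)
36^2 ≡ 26 (mod 127)
36^3 ≡ 47 (mod 127)
36^6 ≡ 50 (mod 127)
36^7 ≡ 22 (mod 127)
36^9 ≡ 64 (mod 127)
36^14 ≡ 103 (mod 127)
36^18 ≡ 32 (mod 127)
36^21 ≡ 107 (mod 127)
36^42 ≡ 19 (mod 127)
36^63 ≡ 1 (mod 127) ✓
So ord_127(36) = 63, hence |⟨36⟩| = 63.
The index is φ(127) / ord(36) = 126 / 63 = 2.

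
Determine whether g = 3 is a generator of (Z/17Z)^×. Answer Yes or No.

φ(17) = 17 − 1 = 16 = 2^4.
Test 3^(16/q) mod 17 for each prime factor q of 16:
3^8 ≡ 16 (mod 17)  [q = 2: ≢ 1 ✓]
All checks pass, so 3 has order 16 and is a primitive root modulo 17.

Yes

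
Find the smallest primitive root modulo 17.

3

φ(17) = 17 − 1 = 16 = 2^4.
Test candidates g = 2, 3, … against the prime factors q ∈ {2} of φ(17): g is a generator iff g^(16/q) ≢ 1 for every such q.
g = 2: 2^8 ≡ 1 — hits 1, so not a primitive root.
g = 3: 3^8 ≡ 16 — none is 1, so 3 is a primitive root.
Hence the least primitive root of 17 is 3.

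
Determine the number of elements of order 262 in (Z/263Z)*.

130

φ(263) = 263 − 1 = 262 = 2 · 131.
In a cyclic group of order 262, there are φ(d) elements of order d for each divisor d of 262, and zero for non-divisors.
262 = 2 · 131 divides 262, and φ(262) = 130.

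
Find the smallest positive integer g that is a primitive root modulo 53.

φ(53) = 53 − 1 = 52 = 2^2 · 13.
g is a primitive root iff g^(52/q) ≢ 1 (mod 53) for each prime q ∈ {2, 13}.
g = 2: 2^26 ≡ 52; 2^4 ≡ 16 — none is 1, so 2 is a primitive root.
The smallest primitive root modulo 53 is 2.

2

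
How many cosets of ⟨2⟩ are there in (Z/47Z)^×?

2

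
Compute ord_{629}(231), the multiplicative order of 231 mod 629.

144

The order of 231 must divide φ(629) = φ(17·37) = (17−1)·(37−1) = 16·36 = 576 = 2^6 · 3^2.
Divisors of 576: 1, 2, 3, 4, 6, 8, 9, 12, 16, 18, 24, 32, 36, 48, 64, 72, 96, 144, 192, 288, 576.
Check 231^d mod 629 for each divisor in increasing order:
231^1 ≡ 231 (mod 629)
231^2 ≡ 525 (mod 629)
231^3 ≡ 507 (mod 629)
231^4 ≡ 123 (mod 629)
231^6 ≡ 417 (mod 629)
231^8 ≡ 33 (mod 629)
231^9 ≡ 75 (mod 629)
231^12 ≡ 285 (mod 629)
231^16 ≡ 460 (mod 629)
231^18 ≡ 593 (mod 629)
231^24 ≡ 84 (mod 629)
231^32 ≡ 256 (mod 629)
231^36 ≡ 38 (mod 629)
231^48 ≡ 137 (mod 629)
231^64 ≡ 120 (mod 629)
231^72 ≡ 186 (mod 629)
231^96 ≡ 528 (mod 629)
231^144 ≡ 1 (mod 629) ✓
Hence ord(231) = 144.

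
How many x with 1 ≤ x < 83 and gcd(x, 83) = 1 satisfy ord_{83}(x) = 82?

φ(83) = 83 − 1 = 82 = 2 · 41.
In a cyclic group of order 82, there are φ(d) elements of order d for each divisor d of 82, and zero for non-divisors.
82 = 2 · 41 divides 82, and φ(82) = 40.

40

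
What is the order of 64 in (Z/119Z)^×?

By Lagrange's theorem, ord_119(64) divides φ(119) = φ(7·17) = (7−1)·(17−1) = 6·16 = 96 = 2^5 · 3.
Divisors of 96: 1, 2, 3, 4, 6, 8, 12, 16, 24, 32, 48, 96.
Test each divisor d:
64^1 ≡ 64
64^2 ≡ 50
64^3 ≡ 106
64^4 ≡ 1
Hence ord(64) = 4.

4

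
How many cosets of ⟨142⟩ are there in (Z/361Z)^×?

By Lagrange's theorem, ord_361(142) divides φ(361) = φ(19^2) = 19·(19−1) = 342 = 2 · 3^2 · 19.
Divisors of 342: 1, 2, 3, 6, 9, 18, 19, 38, 57, 114, 171, 342.
Test each divisor d:
142^1 ≡ 142 (mod 361)
142^2 ≡ 309 (mod 361)
142^3 ≡ 197 (mod 361)
142^6 ≡ 182 (mod 361)
142^9 ≡ 115 (mod 361)
142^18 ≡ 229 (mod 361)
142^19 ≡ 28 (mod 361)
142^38 ≡ 62 (mod 361)
142^57 ≡ 292 (mod 361)
142^114 ≡ 68 (mod 361)
142^171 ≡ 1 (mod 361) ✓
So ord_361(142) = 171, hence |⟨142⟩| = 171.
Index = |(Z/361Z)^×| / |⟨142⟩| = 342 / 171 = 2.

2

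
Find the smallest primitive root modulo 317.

2

φ(317) = 317 − 1 = 316 = 2^2 · 79.
g is a primitive root iff g^(316/q) ≢ 1 (mod 317) for each prime q ∈ {2, 79}.
g = 2: 2^158 ≡ 316; 2^4 ≡ 16 — none is 1, so 2 is a primitive root.
Hence the least primitive root of 317 is 2.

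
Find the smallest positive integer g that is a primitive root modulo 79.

3

φ(79) = 79 − 1 = 78 = 2 · 3 · 13.
g is a primitive root iff g^(78/q) ≢ 1 (mod 79) for each prime q ∈ {2, 3, 13}.
g = 2: 2^39 ≡ 1 — hits 1, so not a primitive root.
g = 3: 3^39 ≡ 78; 3^26 ≡ 23; 3^6 ≡ 18 — none is 1, so 3 is a primitive root.
So 3 is the smallest generator of (Z/79Z)^×.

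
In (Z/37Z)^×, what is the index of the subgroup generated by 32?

1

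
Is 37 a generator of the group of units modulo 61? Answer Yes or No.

No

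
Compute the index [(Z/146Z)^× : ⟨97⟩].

Since 97 ∈ (Z/146Z)^×, its order divides φ(146) = φ(2)·φ(73) = 1·72 = 72 = 2^3 · 3^2.
Divisors of 72: 1, 2, 3, 4, 6, 8, 9, 12, 18, 24, 36, 72.
Compute 97^d (mod 146) for the divisors d until we hit 1:
97^1 ≡ 97
97^2 ≡ 65
97^3 ≡ 27
97^4 ≡ 137
97^6 ≡ 145
97^8 ≡ 81
97^9 ≡ 119
97^12 ≡ 1
Thus |⟨97⟩| = ord(97) = 12.
Index = |(Z/146Z)^×| / |⟨97⟩| = 72 / 12 = 6.

6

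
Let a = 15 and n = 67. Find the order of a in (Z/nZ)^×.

11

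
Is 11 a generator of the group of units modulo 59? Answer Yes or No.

Yes

φ(59) = 59 − 1 = 58 = 2 · 29.
11 is a primitive root mod 59 iff 11^(φ(59)/q) ≢ 1 for every prime q | φ(59), i.e. q ∈ {2, 29}.
11^29 ≡ 58 (mod 59)  [q = 2: ≢ 1 ✓]
11^2 ≡ 3 (mod 59)  [q = 29: ≢ 1 ✓]
All checks pass, so 11 has order 58 and is a primitive root modulo 59.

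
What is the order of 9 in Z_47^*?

23

By Lagrange's theorem, ord_47(9) divides φ(47) = 47 − 1 = 46 = 2 · 23.
Divisors of 46: 1, 2, 23, 46.
Evaluate successive powers at the divisors of 46:
9^1 ≡ 9
9^2 ≡ 34
9^23 ≡ 1
The smallest such exponent is 23, so the order of 9 is 23.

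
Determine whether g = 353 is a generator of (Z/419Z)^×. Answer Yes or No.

φ(419) = 419 − 1 = 418 = 2 · 11 · 19.
353 is a primitive root mod 419 iff 353^(φ(419)/q) ≢ 1 for every prime q | φ(419), i.e. q ∈ {2, 11, 19}.
353^209 ≡ 418 (mod 419)  [q = 2: ≢ 1 ✓]
353^38 ≡ 129 (mod 419)  [q = 11: ≢ 1 ✓]
353^22 ≡ 306 (mod 419)  [q = 19: ≢ 1 ✓]
All checks pass, so 353 has order 418 and is a primitive root modulo 419.

Yes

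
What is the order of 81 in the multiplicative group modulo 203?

Since 81 ∈ (Z/203Z)^×, its order divides φ(203) = φ(7·29) = (7−1)·(29−1) = 6·28 = 168 = 2^3 · 3 · 7.
Divisors of 168: 1, 2, 3, 4, 6, 7, 8, 12, 14, 21, 24, 28, 42, 56, 84, 168.
Evaluate successive powers at the divisors of 168:
81^1 ≡ 81 (mod 203)
81^2 ≡ 65 (mod 203)
81^3 ≡ 190 (mod 203)
81^4 ≡ 165 (mod 203)
81^6 ≡ 169 (mod 203)
81^7 ≡ 88 (mod 203)
81^8 ≡ 23 (mod 203)
81^12 ≡ 141 (mod 203)
81^14 ≡ 30 (mod 203)
81^21 ≡ 1 (mod 203) ✓
Therefore the multiplicative order of 81 modulo 203 is 21.

21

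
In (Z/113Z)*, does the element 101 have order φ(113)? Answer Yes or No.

φ(113) = 113 − 1 = 112 = 2^4 · 7.
An element g generates (Z/113Z)^× iff g^(112/q) ≢ 1 (mod 113) for each prime q ∈ {2, 7}.
101^56 ≡ 112 (mod 113)  [q = 2: ≢ 1 ✓]
101^16 ≡ 106 (mod 113)  [q = 7: ≢ 1 ✓]
All checks pass, so 101 has order 112 and is a primitive root modulo 113.

Yes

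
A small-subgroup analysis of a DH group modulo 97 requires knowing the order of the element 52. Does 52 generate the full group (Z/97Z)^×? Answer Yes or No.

No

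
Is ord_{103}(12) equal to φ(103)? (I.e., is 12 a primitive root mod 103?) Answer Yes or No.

φ(103) = 103 − 1 = 102 = 2 · 3 · 17.
Test 12^(102/q) mod 103 for each prime factor q of 102:
12^51 ≡ 102 (mod 103)  [q = 2: ≢ 1 ✓]
12^34 ≡ 56 (mod 103)  [q = 3: ≢ 1 ✓]
12^6 ≡ 14 (mod 103)  [q = 17: ≢ 1 ✓]
All checks pass, so 12 has order 102 and is a primitive root modulo 103.

Yes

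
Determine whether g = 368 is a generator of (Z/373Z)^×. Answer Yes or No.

Yes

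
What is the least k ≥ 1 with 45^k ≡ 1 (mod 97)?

32

Since 45 ∈ (Z/97Z)^×, its order divides φ(97) = 97 − 1 = 96 = 2^5 · 3.
Divisors of 96: 1, 2, 3, 4, 6, 8, 12, 16, 24, 32, 48, 96.
Check 45^d mod 97 for each divisor in increasing order:
45^1 ≡ 45
45^2 ≡ 85
45^3 ≡ 42
45^4 ≡ 47
45^6 ≡ 18
45^8 ≡ 75
45^12 ≡ 33
45^16 ≡ 96
45^24 ≡ 22
45^32 ≡ 1
Therefore the multiplicative order of 45 modulo 97 is 32.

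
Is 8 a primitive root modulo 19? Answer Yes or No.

φ(19) = 19 − 1 = 18 = 2 · 3^2.
An element g generates (Z/19Z)^× iff g^(18/q) ≢ 1 (mod 19) for each prime q ∈ {2, 3}.
8^9 ≡ 18 (mod 19)  [q = 2: ≢ 1 ✓]
8^6 ≡ 1 (mod 19)  [q = 3: ≡ 1 ✗]
Since 8^6 ≡ 1, the order of 8 divides 6 < 18, so 8 is not a primitive root.

No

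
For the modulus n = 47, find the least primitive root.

φ(47) = 47 − 1 = 46 = 2 · 23.
Test candidates g = 2, 3, … against the prime factors q ∈ {2, 23} of φ(47): g is a generator iff g^(46/q) ≢ 1 for every such q.
g = 2: 2^23 ≡ 1 — hits 1, so not a primitive root.
g = 3: 3^23 ≡ 1 — hits 1, so not a primitive root.
g = 4: 4^23 ≡ 1 — hits 1, so not a primitive root.
g = 5: 5^23 ≡ 46; 5^2 ≡ 25 — none is 1, so 5 is a primitive root.
The smallest primitive root modulo 47 is 5.

5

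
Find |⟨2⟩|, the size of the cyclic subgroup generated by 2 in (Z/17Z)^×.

8

By Lagrange's theorem, ord_17(2) divides φ(17) = 17 − 1 = 16 = 2^4.
Divisors of 16: 1, 2, 4, 8, 16.
Compute 2^d (mod 17) for the divisors d until we hit 1:
2^1 ≡ 2
2^2 ≡ 4
2^4 ≡ 16
2^8 ≡ 1
Hence ord(2) = 8.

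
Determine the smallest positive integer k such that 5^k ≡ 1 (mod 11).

5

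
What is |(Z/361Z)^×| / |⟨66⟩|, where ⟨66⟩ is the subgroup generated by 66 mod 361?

2

By Lagrange's theorem, ord_361(66) divides φ(361) = φ(19^2) = 19·(19−1) = 342 = 2 · 3^2 · 19.
Divisors of 342: 1, 2, 3, 6, 9, 18, 19, 38, 57, 114, 171, 342.
Compute 66^d (mod 361) for the divisors d until we hit 1:
66^1 ≡ 66 (mod 361)
66^2 ≡ 24 (mod 361)
66^3 ≡ 140 (mod 361)
66^6 ≡ 106 (mod 361)
66^9 ≡ 39 (mod 361)
66^18 ≡ 77 (mod 361)
66^19 ≡ 28 (mod 361)
66^38 ≡ 62 (mod 361)
66^57 ≡ 292 (mod 361)
66^114 ≡ 68 (mod 361)
66^171 ≡ 1 (mod 361) ✓
Thus |⟨66⟩| = ord(66) = 171.
Index = |(Z/361Z)^×| / |⟨66⟩| = 342 / 171 = 2.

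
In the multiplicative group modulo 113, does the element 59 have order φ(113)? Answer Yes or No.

φ(113) = 113 − 1 = 112 = 2^4 · 7.
An element g generates (Z/113Z)^× iff g^(112/q) ≢ 1 (mod 113) for each prime q ∈ {2, 7}.
59^56 ≡ 112 (mod 113)  [q = 2: ≢ 1 ✓]
59^16 ≡ 49 (mod 113)  [q = 7: ≢ 1 ✓]
None equal 1, so ord_113(59) = 112: 59 is a primitive root.

Yes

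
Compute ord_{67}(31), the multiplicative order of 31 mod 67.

66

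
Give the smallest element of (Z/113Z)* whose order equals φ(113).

3

φ(113) = 113 − 1 = 112 = 2^4 · 7.
g is a primitive root iff g^(112/q) ≢ 1 (mod 113) for each prime q ∈ {2, 7}.
g = 2: 2^56 ≡ 1 — hits 1, so not a primitive root.
g = 3: 3^56 ≡ 112; 3^16 ≡ 49 — none is 1, so 3 is a primitive root.
Hence the least primitive root of 113 is 3.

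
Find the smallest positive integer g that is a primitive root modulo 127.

φ(127) = 127 − 1 = 126 = 2 · 3^2 · 7.
Test candidates g = 2, 3, … against the prime factors q ∈ {2, 3, 7} of φ(127): g is a generator iff g^(126/q) ≢ 1 for every such q.
g = 2: 2^63 ≡ 1 — hits 1, so not a primitive root.
g = 3: 3^63 ≡ 126; 3^42 ≡ 107; 3^18 ≡ 4 — none is 1, so 3 is a primitive root.
The smallest primitive root modulo 127 is 3.

3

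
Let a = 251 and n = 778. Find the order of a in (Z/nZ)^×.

388

Since 251 ∈ (Z/778Z)^×, its order divides φ(778) = φ(2)·φ(389) = 1·388 = 388 = 2^2 · 97.
Divisors of 388: 1, 2, 4, 97, 194, 388.
Evaluate successive powers at the divisors of 388:
251^1 ≡ 251 (mod 778)
251^2 ≡ 761 (mod 778)
251^4 ≡ 289 (mod 778)
251^97 ≡ 663 (mod 778)
251^194 ≡ 777 (mod 778)
251^388 ≡ 1 (mod 778) ✓
The smallest such exponent is 388, so the order of 251 is 388.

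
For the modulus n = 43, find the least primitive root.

3

φ(43) = 43 − 1 = 42 = 2 · 3 · 7.
Test candidates g = 2, 3, … against the prime factors q ∈ {2, 3, 7} of φ(43): g is a generator iff g^(42/q) ≢ 1 for every such q.
g = 2: 2^21 ≡ 42; 2^14 ≡ 1 — hits 1, so not a primitive root.
g = 3: 3^21 ≡ 42; 3^14 ≡ 36; 3^6 ≡ 41 — none is 1, so 3 is a primitive root.
The smallest primitive root modulo 43 is 3.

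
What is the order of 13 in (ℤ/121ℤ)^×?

110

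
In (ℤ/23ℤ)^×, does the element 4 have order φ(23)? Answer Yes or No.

φ(23) = 23 − 1 = 22 = 2 · 11.
4 is a primitive root mod 23 iff 4^(φ(23)/q) ≢ 1 for every prime q | φ(23), i.e. q ∈ {2, 11}.
4^11 ≡ 1 (mod 23)  [q = 2: ≡ 1 ✗]
4^2 ≡ 16 (mod 23)  [q = 11: ≢ 1 ✓]
The check at q = 2 fails, so 4 generates a proper subgroup.

No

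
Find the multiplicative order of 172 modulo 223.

111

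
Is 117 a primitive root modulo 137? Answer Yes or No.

Yes

φ(137) = 137 − 1 = 136 = 2^3 · 17.
An element g generates (Z/137Z)^× iff g^(136/q) ≢ 1 (mod 137) for each prime q ∈ {2, 17}.
117^68 ≡ 136 (mod 137)  [q = 2: ≢ 1 ✓]
117^8 ≡ 119 (mod 137)  [q = 17: ≢ 1 ✓]
Every test exponent gives a nontrivial residue, hence 117 generates the full group.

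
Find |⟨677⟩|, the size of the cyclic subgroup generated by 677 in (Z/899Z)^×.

By Lagrange's theorem, ord_899(677) divides φ(899) = φ(29·31) = (29−1)·(31−1) = 28·30 = 840 = 2^3 · 3 · 5 · 7.
Divisors of 840: 1, 2, 3, 4, 5, 6, 7, 8, 10, 12, 14, 15, 20, 21, 24, 28, 30, 35, 40, 42, 56, 60, 70, 84, 105, 120, 140, 168, 210, 280, 420, 840.
Test each divisor d:
677^1 ≡ 677 (mod 899)
677^2 ≡ 738 (mod 899)
677^3 ≡ 681 (mod 899)
677^4 ≡ 749 (mod 899)
677^5 ≡ 37 (mod 899)
677^6 ≡ 776 (mod 899)
677^7 ≡ 336 (mod 899)
677^8 ≡ 25 (mod 899)
677^10 ≡ 470 (mod 899)
677^12 ≡ 745 (mod 899)
677^14 ≡ 521 (mod 899)
677^15 ≡ 309 (mod 899)
677^20 ≡ 645 (mod 899)
677^21 ≡ 650 (mod 899)
677^24 ≡ 342 (mod 899)
677^28 ≡ 842 (mod 899)
677^30 ≡ 187 (mod 899)
677^35 ≡ 626 (mod 899)
677^40 ≡ 687 (mod 899)
677^42 ≡ 869 (mod 899)
677^56 ≡ 552 (mod 899)
677^60 ≡ 807 (mod 899)
677^70 ≡ 811 (mod 899)
677^84 ≡ 1 (mod 899) ✓
The smallest such exponent is 84, so the order of 677 is 84.

84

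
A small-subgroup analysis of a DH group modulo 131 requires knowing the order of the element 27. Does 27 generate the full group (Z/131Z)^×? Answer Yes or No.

φ(131) = 131 − 1 = 130 = 2 · 5 · 13.
An element g generates (Z/131Z)^× iff g^(130/q) ≢ 1 (mod 131) for each prime q ∈ {2, 5, 13}.
27^65 ≡ 1 (mod 131)  [q = 2: ≡ 1 ✗]
27^26 ≡ 53 (mod 131)  [q = 5: ≢ 1 ✓]
27^10 ≡ 113 (mod 131)  [q = 13: ≢ 1 ✓]
Since 27^65 ≡ 1, the order of 27 divides 65 < 130, so 27 is not a primitive root.

No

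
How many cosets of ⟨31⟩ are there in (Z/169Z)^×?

3

The order of 31 must divide φ(169) = φ(13^2) = 13·(13−1) = 156 = 2^2 · 3 · 13.
Divisors of 156: 1, 2, 3, 4, 6, 12, 13, 26, 39, 52, 78, 156.
Evaluate successive powers at the divisors of 156:
31^1 ≡ 31
31^2 ≡ 116
31^3 ≡ 47
31^4 ≡ 105
31^6 ≡ 12
31^12 ≡ 144
31^13 ≡ 70
31^26 ≡ 168
31^39 ≡ 99
31^52 ≡ 1
Thus |⟨31⟩| = ord(31) = 52.
[(Z/169Z)^× : ⟨31⟩] = 156/52 = 3.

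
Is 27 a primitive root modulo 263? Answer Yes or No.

No

φ(263) = 263 − 1 = 262 = 2 · 131.
It suffices to check that the order of 27 is not a proper divisor of 262: compute 27^(262/q) for q ∈ {2, 131}.
27^131 ≡ 1 (mod 263)  [q = 2: ≡ 1 ✗]
27^2 ≡ 203 (mod 263)  [q = 131: ≢ 1 ✓]
Since 27^131 ≡ 1, the order of 27 divides 131 < 262, so 27 is not a primitive root.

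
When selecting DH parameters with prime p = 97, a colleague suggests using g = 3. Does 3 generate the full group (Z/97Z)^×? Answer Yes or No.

No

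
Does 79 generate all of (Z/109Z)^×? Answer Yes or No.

Yes

φ(109) = 109 − 1 = 108 = 2^2 · 3^3.
79 is a primitive root mod 109 iff 79^(φ(109)/q) ≢ 1 for every prime q | φ(109), i.e. q ∈ {2, 3}.
79^54 ≡ 108 (mod 109)  [q = 2: ≢ 1 ✓]
79^36 ≡ 45 (mod 109)  [q = 3: ≢ 1 ✓]
None equal 1, so ord_109(79) = 108: 79 is a primitive root.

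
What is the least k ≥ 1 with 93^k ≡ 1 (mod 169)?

Since 93 ∈ (Z/169Z)^×, its order divides φ(169) = φ(13^2) = 13·(13−1) = 156 = 2^2 · 3 · 13.
Divisors of 156: 1, 2, 3, 4, 6, 12, 13, 26, 39, 52, 78, 156.
Check 93^d mod 169 for each divisor in increasing order:
93^1 ≡ 93 (mod 169)
93^2 ≡ 30 (mod 169)
93^3 ≡ 86 (mod 169)
93^4 ≡ 55 (mod 169)
93^6 ≡ 129 (mod 169)
93^12 ≡ 79 (mod 169)
93^13 ≡ 80 (mod 169)
93^26 ≡ 147 (mod 169)
93^39 ≡ 99 (mod 169)
93^52 ≡ 146 (mod 169)
93^78 ≡ 168 (mod 169)
93^156 ≡ 1 (mod 169) ✓
Hence ord(93) = 156.

156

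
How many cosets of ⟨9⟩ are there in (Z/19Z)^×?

The order of 9 must divide φ(19) = 19 − 1 = 18 = 2 · 3^2.
Divisors of 18: 1, 2, 3, 6, 9, 18.
Check 9^d mod 19 for each divisor in increasing order:
9^1 ≡ 9
9^2 ≡ 5
9^3 ≡ 7
9^6 ≡ 11
9^9 ≡ 1
The order of 9 is 9, so the subgroup it generates has 9 elements.
The index is φ(19) / ord(9) = 18 / 9 = 2.

2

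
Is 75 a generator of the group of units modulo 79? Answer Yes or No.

φ(79) = 79 − 1 = 78 = 2 · 3 · 13.
Test 75^(78/q) mod 79 for each prime factor q of 78:
75^39 ≡ 78 (mod 79)  [q = 2: ≢ 1 ✓]
75^26 ≡ 55 (mod 79)  [q = 3: ≢ 1 ✓]
75^6 ≡ 67 (mod 79)  [q = 13: ≢ 1 ✓]
None equal 1, so ord_79(75) = 78: 75 is a primitive root.

Yes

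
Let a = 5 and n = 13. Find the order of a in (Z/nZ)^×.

4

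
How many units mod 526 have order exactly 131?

130

φ(526) = φ(2)·φ(263) = 1·262 = 262 = 2 · 131.
In a cyclic group of order 262, there are φ(d) elements of order d for each divisor d of 262, and zero for non-divisors.
131 | 262, and φ(131) = 131 − 1 = 130.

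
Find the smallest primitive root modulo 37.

φ(37) = 37 − 1 = 36 = 2^2 · 3^2.
g is a primitive root iff g^(36/q) ≢ 1 (mod 37) for each prime q ∈ {2, 3}.
g = 2: 2^18 ≡ 36; 2^12 ≡ 26 — none is 1, so 2 is a primitive root.
So 2 is the smallest generator of (Z/37Z)^×.

2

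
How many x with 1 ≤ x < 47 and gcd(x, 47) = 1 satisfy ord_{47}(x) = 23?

22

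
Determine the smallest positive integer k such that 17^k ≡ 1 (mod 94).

23

By Lagrange's theorem, ord_94(17) divides φ(94) = φ(2)·φ(47) = 1·46 = 46 = 2 · 23.
Divisors of 46: 1, 2, 23, 46.
Test each divisor d:
17^1 ≡ 17
17^2 ≡ 7
17^23 ≡ 1
Hence ord(17) = 23.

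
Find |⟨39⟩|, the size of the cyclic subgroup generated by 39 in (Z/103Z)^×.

34

By Lagrange's theorem, ord_103(39) divides φ(103) = 103 − 1 = 102 = 2 · 3 · 17.
Divisors of 102: 1, 2, 3, 6, 17, 34, 51, 102.
Compute 39^d (mod 103) for the divisors d until we hit 1:
39^1 ≡ 39 (mod 103)
39^2 ≡ 79 (mod 103)
39^3 ≡ 94 (mod 103)
39^6 ≡ 81 (mod 103)
39^17 ≡ 102 (mod 103)
39^34 ≡ 1 (mod 103) ✓
The smallest such exponent is 34, so the order of 39 is 34.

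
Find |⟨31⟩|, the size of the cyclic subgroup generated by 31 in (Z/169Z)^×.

52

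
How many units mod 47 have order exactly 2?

1

φ(47) = 47 − 1 = 46 = 2 · 23.
In a cyclic group of order 46, there are φ(d) elements of order d for each divisor d of 46, and zero for non-divisors.
2 | 46, and φ(2) = 2 − 1 = 1.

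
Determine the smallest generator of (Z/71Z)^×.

7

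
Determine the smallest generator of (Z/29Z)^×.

2

φ(29) = 29 − 1 = 28 = 2^2 · 7.
g is a primitive root iff g^(28/q) ≢ 1 (mod 29) for each prime q ∈ {2, 7}.
g = 2: 2^14 ≡ 28; 2^4 ≡ 16 — none is 1, so 2 is a primitive root.
Hence the least primitive root of 29 is 2.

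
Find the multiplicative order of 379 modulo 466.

232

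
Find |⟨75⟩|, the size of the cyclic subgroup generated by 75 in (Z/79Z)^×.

The order of 75 must divide φ(79) = 79 − 1 = 78 = 2 · 3 · 13.
Divisors of 78: 1, 2, 3, 6, 13, 26, 39, 78.
Check 75^d mod 79 for each divisor in increasing order:
75^1 ≡ 75 (mod 79)
75^2 ≡ 16 (mod 79)
75^3 ≡ 15 (mod 79)
75^6 ≡ 67 (mod 79)
75^13 ≡ 56 (mod 79)
75^26 ≡ 55 (mod 79)
75^39 ≡ 78 (mod 79)
75^78 ≡ 1 (mod 79) ✓
The smallest such exponent is 78, so the order of 75 is 78.

78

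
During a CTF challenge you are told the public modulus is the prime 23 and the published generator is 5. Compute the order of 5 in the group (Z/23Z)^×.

The order of 5 must divide φ(23) = 23 − 1 = 22 = 2 · 11.
Divisors of 22: 1, 2, 11, 22.
Test each divisor d:
5^1 ≡ 5 (mod 23)
5^2 ≡ 2 (mod 23)
5^11 ≡ 22 (mod 23)
5^22 ≡ 1 (mod 23) ✓
Hence ord(5) = 22.

22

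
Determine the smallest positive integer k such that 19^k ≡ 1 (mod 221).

ord(19) | φ(221) = φ(13·17) = (13−1)·(17−1) = 12·16 = 192 = 2^6 · 3.
Divisors of 192: 1, 2, 3, 4, 6, 8, 12, 16, 24, 32, 48, 64, 96, 192.
Check 19^d mod 221 for each divisor in increasing order:
19^1 ≡ 19 (mod 221)
19^2 ≡ 140 (mod 221)
19^3 ≡ 8 (mod 221)
19^4 ≡ 152 (mod 221)
19^6 ≡ 64 (mod 221)
19^8 ≡ 120 (mod 221)
19^12 ≡ 118 (mod 221)
19^16 ≡ 35 (mod 221)
19^24 ≡ 1 (mod 221) ✓
Therefore the multiplicative order of 19 modulo 221 is 24.

24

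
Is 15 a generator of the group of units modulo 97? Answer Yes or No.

Yes

φ(97) = 97 − 1 = 96 = 2^5 · 3.
It suffices to check that the order of 15 is not a proper divisor of 96: compute 15^(96/q) for q ∈ {2, 3}.
15^48 ≡ 96 (mod 97)  [q = 2: ≢ 1 ✓]
15^32 ≡ 61 (mod 97)  [q = 3: ≢ 1 ✓]
All checks pass, so 15 has order 96 and is a primitive root modulo 97.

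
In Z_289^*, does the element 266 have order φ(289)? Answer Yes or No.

φ(289) = φ(17^2) = 17·(17−1) = 272 = 2^4 · 17.
It suffices to check that the order of 266 is not a proper divisor of 272: compute 266^(272/q) for q ∈ {2, 17}.
266^136 ≡ 288 (mod 289)  [q = 2: ≢ 1 ✓]
266^16 ≡ 52 (mod 289)  [q = 17: ≢ 1 ✓]
All checks pass, so 266 has order 272 and is a primitive root modulo 289.

Yes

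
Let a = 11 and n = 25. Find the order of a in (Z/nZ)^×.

The order of 11 must divide φ(25) = φ(5^2) = 5·(5−1) = 20 = 2^2 · 5.
Divisors of 20: 1, 2, 4, 5, 10, 20.
Test each divisor d:
11^1 ≡ 11 (mod 25)
11^2 ≡ 21 (mod 25)
11^4 ≡ 16 (mod 25)
11^5 ≡ 1 (mod 25) ✓
So ord_25(11) = 5.

5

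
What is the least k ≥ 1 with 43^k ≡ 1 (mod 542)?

270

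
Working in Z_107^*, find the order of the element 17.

106

The order of 17 must divide φ(107) = 107 − 1 = 106 = 2 · 53.
Divisors of 106: 1, 2, 53, 106.
Test each divisor d:
17^1 ≡ 17
17^2 ≡ 75
17^53 ≡ 106
17^106 ≡ 1
So ord_107(17) = 106.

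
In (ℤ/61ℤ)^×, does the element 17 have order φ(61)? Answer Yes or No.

Yes

φ(61) = 61 − 1 = 60 = 2^2 · 3 · 5.
An element g generates (Z/61Z)^× iff g^(60/q) ≢ 1 (mod 61) for each prime q ∈ {2, 3, 5}.
17^30 ≡ 60 (mod 61)  [q = 2: ≢ 1 ✓]
17^20 ≡ 13 (mod 61)  [q = 3: ≢ 1 ✓]
17^12 ≡ 20 (mod 61)  [q = 5: ≢ 1 ✓]
Every test exponent gives a nontrivial residue, hence 17 generates the full group.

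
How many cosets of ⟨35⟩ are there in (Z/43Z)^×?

6

Since 35 ∈ (Z/43Z)^×, its order divides φ(43) = 43 − 1 = 42 = 2 · 3 · 7.
Divisors of 42: 1, 2, 3, 6, 7, 14, 21, 42.
Evaluate successive powers at the divisors of 42:
35^1 ≡ 35
35^2 ≡ 21
35^3 ≡ 4
35^6 ≡ 16
35^7 ≡ 1
So ord_43(35) = 7, hence |⟨35⟩| = 7.
[(Z/43Z)^× : ⟨35⟩] = 42/7 = 6.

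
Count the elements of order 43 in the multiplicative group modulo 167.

0

φ(167) = 167 − 1 = 166 = 2 · 83.
Since (Z/167Z)^× is cyclic of order 166, the number of elements of order d is φ(d) when d | 166 and 0 otherwise.
43 does not divide 166, so no element of (Z/167Z)^× has order 43.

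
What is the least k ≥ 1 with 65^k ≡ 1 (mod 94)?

23

The order of 65 must divide φ(94) = φ(2)·φ(47) = 1·46 = 46 = 2 · 23.
Divisors of 46: 1, 2, 23, 46.
Test each divisor d:
65^1 ≡ 65 (mod 94)
65^2 ≡ 89 (mod 94)
65^23 ≡ 1 (mod 94) ✓
So ord_94(65) = 23.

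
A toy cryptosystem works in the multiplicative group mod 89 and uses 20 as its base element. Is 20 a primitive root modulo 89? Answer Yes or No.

No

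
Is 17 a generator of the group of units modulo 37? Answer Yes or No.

Yes

φ(37) = 37 − 1 = 36 = 2^2 · 3^2.
17 is a primitive root mod 37 iff 17^(φ(37)/q) ≢ 1 for every prime q | φ(37), i.e. q ∈ {2, 3}.
17^18 ≡ 36 (mod 37)  [q = 2: ≢ 1 ✓]
17^12 ≡ 26 (mod 37)  [q = 3: ≢ 1 ✓]
All checks pass, so 17 has order 36 and is a primitive root modulo 37.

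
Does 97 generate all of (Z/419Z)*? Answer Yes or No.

No

φ(419) = 419 − 1 = 418 = 2 · 11 · 19.
Test 97^(418/q) mod 419 for each prime factor q of 418:
97^209 ≡ 1 (mod 419)  [q = 2: ≡ 1 ✗]
97^38 ≡ 300 (mod 419)  [q = 11: ≢ 1 ✓]
97^22 ≡ 7 (mod 419)  [q = 19: ≢ 1 ✓]
Since 97^209 ≡ 1, the order of 97 divides 209 < 418, so 97 is not a primitive root.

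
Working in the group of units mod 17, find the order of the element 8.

8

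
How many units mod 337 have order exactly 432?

0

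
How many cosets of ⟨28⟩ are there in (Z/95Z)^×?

2

The order of 28 must divide φ(95) = φ(5·19) = (5−1)·(19−1) = 4·18 = 72 = 2^3 · 3^2.
Divisors of 72: 1, 2, 3, 4, 6, 8, 9, 12, 18, 24, 36, 72.
Compute 28^d (mod 95) for the divisors d until we hit 1:
28^1 ≡ 28 (mod 95)
28^2 ≡ 24 (mod 95)
28^3 ≡ 7 (mod 95)
28^4 ≡ 6 (mod 95)
28^6 ≡ 49 (mod 95)
28^8 ≡ 36 (mod 95)
28^9 ≡ 58 (mod 95)
28^12 ≡ 26 (mod 95)
28^18 ≡ 39 (mod 95)
28^24 ≡ 11 (mod 95)
28^36 ≡ 1 (mod 95) ✓
The order of 28 is 36, so the subgroup it generates has 36 elements.
The index is φ(95) / ord(28) = 72 / 36 = 2.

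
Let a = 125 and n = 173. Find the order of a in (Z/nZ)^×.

172

The order of 125 must divide φ(173) = 173 − 1 = 172 = 2^2 · 43.
Divisors of 172: 1, 2, 4, 43, 86, 172.
Evaluate successive powers at the divisors of 172:
125^1 ≡ 125 (mod 173)
125^2 ≡ 55 (mod 173)
125^4 ≡ 84 (mod 173)
125^43 ≡ 80 (mod 173)
125^86 ≡ 172 (mod 173)
125^172 ≡ 1 (mod 173) ✓
Hence ord(125) = 172.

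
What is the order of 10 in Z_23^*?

22

By Lagrange's theorem, ord_23(10) divides φ(23) = 23 − 1 = 22 = 2 · 11.
Divisors of 22: 1, 2, 11, 22.
Test each divisor d:
10^1 ≡ 10 (mod 23)
10^2 ≡ 8 (mod 23)
10^11 ≡ 22 (mod 23)
10^22 ≡ 1 (mod 23) ✓
So ord_23(10) = 22.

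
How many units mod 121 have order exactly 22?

φ(121) = φ(11^2) = 11·(11−1) = 110 = 2 · 5 · 11.
Since (Z/121Z)^× is cyclic of order 110, the number of elements of order d is φ(d) when d | 110 and 0 otherwise.
22 = 2 · 11 divides 110, and φ(22) = 10.

10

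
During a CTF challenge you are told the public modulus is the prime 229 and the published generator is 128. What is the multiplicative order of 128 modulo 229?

76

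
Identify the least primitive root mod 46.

φ(46) = φ(2)·φ(23) = 1·22 = 22 = 2 · 11.
g is a primitive root iff g^(22/q) ≢ 1 (mod 46) for each prime q ∈ {2, 11}.
g = 2: gcd(2, 46) = 2 > 1, not a unit — skip.
g = 3: 3^11 ≡ 1 — hits 1, so not a primitive root.
g = 4: gcd(4, 46) = 2 > 1, not a unit — skip.
g = 5: 5^11 ≡ 45; 5^2 ≡ 25 — none is 1, so 5 is a primitive root.
The smallest primitive root modulo 46 is 5.

5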